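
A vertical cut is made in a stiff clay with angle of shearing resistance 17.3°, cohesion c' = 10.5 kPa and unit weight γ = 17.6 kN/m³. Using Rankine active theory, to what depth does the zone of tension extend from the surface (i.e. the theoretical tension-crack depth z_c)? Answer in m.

K_a = tan²(45° − 17.3°/2) = 0.5416; √K_a = 0.7359.
The active pressure is zero where K_a γ z = 2c√K_a, so z_c = 2c/(γ√K_a) = 2×10.5/(17.6×0.7359) = 1.621 m.

1.62 m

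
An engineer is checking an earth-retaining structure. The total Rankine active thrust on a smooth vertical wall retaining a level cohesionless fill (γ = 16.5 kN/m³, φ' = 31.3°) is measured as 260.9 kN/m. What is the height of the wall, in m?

K_a = 0.3162. P_a = ½ K_a γ H² ⇒ H = √(2P_a/(K_a γ)).
H = √(2×260.9/(0.3162×16.5)) = 10.00 m.

10.0 m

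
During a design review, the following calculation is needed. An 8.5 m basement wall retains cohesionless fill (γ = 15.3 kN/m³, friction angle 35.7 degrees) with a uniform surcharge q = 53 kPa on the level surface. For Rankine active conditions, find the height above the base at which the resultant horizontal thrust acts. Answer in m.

3.47 m

K_a = 0.2630.
Triangular part P₁ = ½K_aγH² = 145.4 at H/3 = 2.833 m; rectangular part P₂ = K_a q H = 118.5 at H/2 = 4.250 m.
ȳ = (P₁·2.833 + P₂·4.250)/(P₁+P₂) = 3.469 m.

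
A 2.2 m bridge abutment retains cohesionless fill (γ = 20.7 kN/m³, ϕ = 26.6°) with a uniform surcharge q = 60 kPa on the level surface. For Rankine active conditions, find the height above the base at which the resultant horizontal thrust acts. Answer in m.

0.999 m

K_a = 0.3814.
Triangular part P₁ = ½K_aγH² = 19.11 at H/3 = 0.7333 m; rectangular part P₂ = K_a q H = 50.35 at H/2 = 1.100 m.
ȳ = (P₁·0.7333 + P₂·1.100)/(P₁+P₂) = 0.9991 m.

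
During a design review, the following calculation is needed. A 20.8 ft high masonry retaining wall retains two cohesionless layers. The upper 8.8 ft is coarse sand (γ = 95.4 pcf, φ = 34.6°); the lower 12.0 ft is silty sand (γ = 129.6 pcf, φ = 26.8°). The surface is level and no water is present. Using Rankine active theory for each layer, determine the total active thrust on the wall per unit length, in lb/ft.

K_a1 = tan²(45°−34.6°/2) = 0.2756; K_a2 = tan²(45°−26.8°/2) = 0.3785.
Layer 1: σ at base = K_a1 γ₁ h₁ = 231.4 psf; P₁ = ½×231.4×8.8 = 1018.
Layer 2: σ_v at top = γ₁h₁ = 839.5; σ_h top = K_a2×839.5 = 317.7; σ_h base = K_a2×(839.5+129.6×12.0) = 906.3.
P₂ = ½(317.7+906.3)×12.0 = 7344. Total P_a = 1018+7344 = 8363 lb/ft.

8360 lb/ft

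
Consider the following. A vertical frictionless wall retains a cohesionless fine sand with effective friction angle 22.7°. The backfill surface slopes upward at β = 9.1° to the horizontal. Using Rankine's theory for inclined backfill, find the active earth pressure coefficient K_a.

K_a = cos β · (cos β − √(cos²β − cos²φ)) / (cos β + √(cos²β − cos²φ)).
cos β = 0.9874, cos φ = 0.9225, √(cos²β − cos²φ) = 0.3520.
K_a = 0.9874 × (0.9874 − 0.3520)/(0.9874 + 0.3520) = 0.4684.

0.468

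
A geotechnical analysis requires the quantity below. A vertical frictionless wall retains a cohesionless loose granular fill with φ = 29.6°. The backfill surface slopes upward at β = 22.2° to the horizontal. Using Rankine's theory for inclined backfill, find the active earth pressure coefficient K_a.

0.452

K_a = cos β · (cos β − √(cos²β − cos²φ)) / (cos β + √(cos²β − cos²φ)).
cos β = 0.9259, cos φ = 0.8695, √(cos²β − cos²φ) = 0.3181.
K_a = 0.9259 × (0.9259 − 0.3181)/(0.9259 + 0.3181) = 0.4523.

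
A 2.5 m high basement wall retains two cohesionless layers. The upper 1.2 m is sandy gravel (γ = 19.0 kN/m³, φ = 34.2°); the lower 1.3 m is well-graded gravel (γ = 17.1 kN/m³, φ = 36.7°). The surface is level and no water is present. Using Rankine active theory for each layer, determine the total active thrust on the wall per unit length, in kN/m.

K_a1 = tan²(45°−34.2°/2) = 0.2803; K_a2 = tan²(45°−36.7°/2) = 0.2519.
Layer 1: σ at base = K_a1 γ₁ h₁ = 6.392 kPa; P₁ = ½×6.392×1.2 = 3.835.
Layer 2: σ_v at top = γ₁h₁ = 22.80; σ_h top = K_a2×22.80 = 5.742; σ_h base = K_a2×(22.80+17.1×1.3) = 11.34.
P₂ = ½(5.742+11.34)×1.3 = 11.10. Total P_a = 3.835+11.10 = 14.94 kN/m.

14.9 kN/m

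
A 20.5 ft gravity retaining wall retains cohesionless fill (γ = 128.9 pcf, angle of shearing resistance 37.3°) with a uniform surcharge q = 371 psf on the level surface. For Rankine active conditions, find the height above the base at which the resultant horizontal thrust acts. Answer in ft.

K_a = 0.2453.
Triangular part P₁ = ½K_aγH² = 6645 at H/3 = 6.833 ft; rectangular part P₂ = K_a q H = 1866 at H/2 = 10.25 ft.
ȳ = (P₁·6.833 + P₂·10.25)/(P₁+P₂) = 7.582 ft.

7.58 ft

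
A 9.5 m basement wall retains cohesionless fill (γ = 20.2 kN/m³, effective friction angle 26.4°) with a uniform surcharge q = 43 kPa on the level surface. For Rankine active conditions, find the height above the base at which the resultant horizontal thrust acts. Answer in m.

3.66 m

K_a = 0.3844.
Triangular part P₁ = ½K_aγH² = 350.4 at H/3 = 3.167 m; rectangular part P₂ = K_a q H = 157.0 at H/2 = 4.750 m.
ȳ = (P₁·3.167 + P₂·4.750)/(P₁+P₂) = 3.657 m.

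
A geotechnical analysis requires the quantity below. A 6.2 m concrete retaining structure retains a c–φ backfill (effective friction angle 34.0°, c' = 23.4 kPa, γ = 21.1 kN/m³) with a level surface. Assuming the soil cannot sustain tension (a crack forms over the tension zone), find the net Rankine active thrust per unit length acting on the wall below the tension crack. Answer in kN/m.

12.3 kN/m

K_a = 0.2827; √K_a = 0.5317.
Tension-crack depth z_c = 2c/(γ√K_a) = 2×23.4/(21.1×0.5317) = 4.171 m.
σ_a at base = K_a γ H − 2c√K_a = 0.2827×21.1×6.2 − 2×23.4×0.5317 = 12.10 kPa.
P_a = ½ × 12.10 × (H − z_c) = 0.5×12.10×2.029 = 12.27 kN/m.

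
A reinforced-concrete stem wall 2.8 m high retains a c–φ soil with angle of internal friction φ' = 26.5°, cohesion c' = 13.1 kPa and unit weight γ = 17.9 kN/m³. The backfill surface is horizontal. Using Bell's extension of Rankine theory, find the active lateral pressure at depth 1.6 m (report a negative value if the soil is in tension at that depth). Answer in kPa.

K_a = (1 − sin φ)/(1 + sin φ) = 0.3829.
σ_a = K_a γ z − 2c√K_a = 0.3829×17.9×1.6 − 2×13.1×0.6188 = -5.246 kPa.

-5.25 kPa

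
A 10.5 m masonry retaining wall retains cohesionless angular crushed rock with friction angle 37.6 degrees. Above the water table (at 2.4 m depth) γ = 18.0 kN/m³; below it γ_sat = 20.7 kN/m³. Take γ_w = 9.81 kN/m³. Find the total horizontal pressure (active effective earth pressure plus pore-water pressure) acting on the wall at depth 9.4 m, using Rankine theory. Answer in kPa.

97.6 kPa

K_a = (1 − sin φ)/(1 + sin φ) = 0.2421.
γ' = 20.7 − 9.81 = 10.89 kN/m³.
Effective vertical stress at 9.4 m: σ'_v = 18.0×2.4 + 10.89×7.00 = 119.4 kPa.
σ'_h = K_a σ'_v = 0.2421 × 119.4 = 28.92 kPa; u = γ_w × 7.00 = 68.67 kPa.
Total σ_h = 28.92 + 68.67 = 97.59 kPa.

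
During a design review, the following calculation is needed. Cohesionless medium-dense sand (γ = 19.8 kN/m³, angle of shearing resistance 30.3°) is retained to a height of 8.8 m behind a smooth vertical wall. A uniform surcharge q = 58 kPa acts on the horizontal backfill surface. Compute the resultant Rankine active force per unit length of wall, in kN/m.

K_a = tan²(45° − φ/2) = 0.3293.
Soil triangle: ½ K_a γ H² = 0.5×0.3293×19.8×8.8² = 252.5 kN/m.
Surcharge rectangle: K_a q H = 0.3293×58×8.8 = 168.1 kN/m.
Total = 252.5 + 168.1 = 420.6 kN/m.

421 kN/m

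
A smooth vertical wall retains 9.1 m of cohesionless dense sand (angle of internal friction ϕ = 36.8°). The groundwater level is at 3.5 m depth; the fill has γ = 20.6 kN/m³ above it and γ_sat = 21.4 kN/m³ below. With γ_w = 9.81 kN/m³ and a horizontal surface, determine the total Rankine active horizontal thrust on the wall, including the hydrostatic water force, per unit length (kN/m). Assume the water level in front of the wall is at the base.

K_a = tan²(45° − φ/2) = 0.2508.
γ' = 21.4 − 9.81 = 11.59 kN/m³. Depth below WT = 5.6 m.
σ'_h at WT = K_a γ d_w = 18.08 kPa; at base = 18.08 + K_a γ' × 5.6 = 34.36 kPa.
P₁ (0–3.5 m) = ½×18.08×3.5 = 31.64. P₂ (3.5–9.1 m) = ½(18.08+34.36)×5.6 = 146.8.
P_w = ½ γ_w h₂² = 0.5×9.81×5.6² = 153.8. Total = 31.64+146.8+153.8 = 332.3 kN/m.

332 kN/m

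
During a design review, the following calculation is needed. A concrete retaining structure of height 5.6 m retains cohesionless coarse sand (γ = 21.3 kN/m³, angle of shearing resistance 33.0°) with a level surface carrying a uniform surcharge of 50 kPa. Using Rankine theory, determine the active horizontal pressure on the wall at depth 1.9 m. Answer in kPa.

K_a = (1 − sin φ)/(1 + sin φ) = 0.2948.
σ_v = γz + q = 21.3 × 1.9 + 50 = 90.47 kPa.
σ_h = K_a σ_v = 0.2948 × 90.47 = 26.67 kPa.

26.7 kPa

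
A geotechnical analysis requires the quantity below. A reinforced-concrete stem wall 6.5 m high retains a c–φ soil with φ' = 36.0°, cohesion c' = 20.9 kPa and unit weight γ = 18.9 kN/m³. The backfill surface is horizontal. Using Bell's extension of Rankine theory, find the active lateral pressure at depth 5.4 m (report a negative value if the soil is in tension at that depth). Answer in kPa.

K_a = (1 − sin φ)/(1 + sin φ) = 0.2596.
σ_a = K_a γ z − 2c√K_a = 0.2596×18.9×5.4 − 2×20.9×0.5095 = 5.198 kPa.

5.20 kPa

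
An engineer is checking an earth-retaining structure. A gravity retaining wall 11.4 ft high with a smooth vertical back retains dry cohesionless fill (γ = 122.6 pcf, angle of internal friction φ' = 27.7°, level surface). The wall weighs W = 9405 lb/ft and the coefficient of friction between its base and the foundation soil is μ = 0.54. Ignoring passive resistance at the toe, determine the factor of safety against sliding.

1.74

K_a = tan²(45° − 27.7°/2) = 0.3653.
P_a = ½K_aγH² = 0.5×0.3653×122.6×11.4² = 2910 lb/ft, acting at H/3 = 3.800 ft above the base.
FS_sliding = μW / P_a = 0.54×9405 / 2910 = 1.745.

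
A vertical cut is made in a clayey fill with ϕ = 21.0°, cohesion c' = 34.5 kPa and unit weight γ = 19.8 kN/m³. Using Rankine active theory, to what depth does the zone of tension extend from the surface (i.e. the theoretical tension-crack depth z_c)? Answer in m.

5.07 m

K_a = tan²(45° − 21.0°/2) = 0.4724; √K_a = 0.6873.
The active pressure is zero where K_a γ z = 2c√K_a, so z_c = 2c/(γ√K_a) = 2×34.5/(19.8×0.6873) = 5.070 m.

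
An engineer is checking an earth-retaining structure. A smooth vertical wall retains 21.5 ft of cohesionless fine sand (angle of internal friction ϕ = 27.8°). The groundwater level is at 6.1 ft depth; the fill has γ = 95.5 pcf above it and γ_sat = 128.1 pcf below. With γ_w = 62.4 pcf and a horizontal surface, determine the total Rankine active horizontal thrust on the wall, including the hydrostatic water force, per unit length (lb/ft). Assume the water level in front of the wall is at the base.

14100 lb/ft

K_a = tan²(45° − φ/2) = 0.3639.
γ' = 128.1 − 62.4 = 65.70 pcf. Depth below WT = 15.4 ft.
σ'_h at WT = K_a γ d_w = 212.0 psf; at base = 212.0 + K_a γ' × 15.4 = 580.2 psf.
P₁ (0–6.1 ft) = ½×212.0×6.1 = 646.6. P₂ (6.1–21.5 ft) = ½(212.0+580.2)×15.4 = 6100.
P_w = ½ γ_w h₂² = 0.5×62.4×15.4² = 7399. Total = 646.6+6100+7399 = 14150 lb/ft.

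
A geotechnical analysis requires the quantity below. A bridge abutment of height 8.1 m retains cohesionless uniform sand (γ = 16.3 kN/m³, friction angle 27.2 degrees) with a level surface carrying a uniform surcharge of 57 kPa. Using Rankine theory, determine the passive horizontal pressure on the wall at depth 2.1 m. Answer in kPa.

K_p = (1 + sin φ)/(1 − sin φ) = 2.684.
σ_v = γz + q = 16.3 × 2.1 + 57 = 91.23 kPa.
σ_h = K_p σ_v = 2.684 × 91.23 = 244.9 kPa.

245 kPa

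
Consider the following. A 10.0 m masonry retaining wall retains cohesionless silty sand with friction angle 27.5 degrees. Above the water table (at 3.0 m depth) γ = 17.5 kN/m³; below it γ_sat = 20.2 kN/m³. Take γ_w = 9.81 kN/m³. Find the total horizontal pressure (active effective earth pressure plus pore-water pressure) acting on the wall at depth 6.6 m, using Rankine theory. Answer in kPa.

K_a = (1 − sin φ)/(1 + sin φ) = 0.3682.
γ' = 20.2 − 9.81 = 10.39 kN/m³.
Effective vertical stress at 6.6 m: σ'_v = 17.5×3.0 + 10.39×3.60 = 89.90 kPa.
σ'_h = K_a σ'_v = 0.3682 × 89.90 = 33.10 kPa; u = γ_w × 3.60 = 35.32 kPa.
Total σ_h = 33.10 + 35.32 = 68.42 kPa.

68.4 kPa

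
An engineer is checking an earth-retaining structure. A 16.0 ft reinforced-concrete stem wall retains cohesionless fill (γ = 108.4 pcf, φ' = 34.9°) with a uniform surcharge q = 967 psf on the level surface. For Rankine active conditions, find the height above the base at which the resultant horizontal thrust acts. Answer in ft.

6.74 ft

K_a = 0.2721.
Triangular part P₁ = ½K_aγH² = 3776 at H/3 = 5.333 ft; rectangular part P₂ = K_a q H = 4211 at H/2 = 8.000 ft.
ȳ = (P₁·5.333 + P₂·8.000)/(P₁+P₂) = 6.739 ft.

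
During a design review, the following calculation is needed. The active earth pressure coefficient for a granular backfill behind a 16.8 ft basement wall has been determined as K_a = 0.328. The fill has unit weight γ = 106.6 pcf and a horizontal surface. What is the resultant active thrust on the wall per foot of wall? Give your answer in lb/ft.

4930 lb/ft

P = ½ K_a γ H² = 0.5 × 0.328 × 106.6 × 16.8² = 4934 lb/ft.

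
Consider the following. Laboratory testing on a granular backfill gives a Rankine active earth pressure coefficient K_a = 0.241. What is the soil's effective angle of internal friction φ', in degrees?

37.7°

K_a = tan²(45° − φ/2) ⇒ 45° − φ/2 = arctan(√0.241) = 26.15°.
φ = 2(45° − 26.15°) = 37.71°.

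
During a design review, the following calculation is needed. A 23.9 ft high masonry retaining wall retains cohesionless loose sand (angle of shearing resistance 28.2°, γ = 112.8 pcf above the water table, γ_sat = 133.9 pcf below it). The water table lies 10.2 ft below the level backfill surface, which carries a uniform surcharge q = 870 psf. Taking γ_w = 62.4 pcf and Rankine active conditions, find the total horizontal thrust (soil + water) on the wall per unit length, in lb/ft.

23500 lb/ft

K_a = tan²(45° − φ/2) = 0.3582.
γ' = 133.9 − 62.4 = 71.50 pcf. h₂ = H − d_w = 13.7 ft.
σ'_h: at surface K_a·q = 311.6; at WT K_a(q+γd_w) = 723.7; at base K_a(q+γd_w+γ'h₂) = 1075 psf.
P₁ = ½(311.6+723.7)×10.2 = 5280; P₂ = ½(723.7+1075)×13.7 = 12320; P_w = ½γ_w h₂² = 5856.
Total = 5280+12320+5856 = 23450 lb/ft.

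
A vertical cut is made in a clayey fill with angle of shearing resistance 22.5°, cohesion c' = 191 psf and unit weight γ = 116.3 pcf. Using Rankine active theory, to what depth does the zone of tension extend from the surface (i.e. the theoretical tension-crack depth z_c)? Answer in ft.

K_a = tan²(45° − 22.5°/2) = 0.4465; √K_a = 0.6682.
The active pressure is zero where K_a γ z = 2c√K_a, so z_c = 2c/(γ√K_a) = 2×191/(116.3×0.6682) = 4.916 ft.

4.92 ft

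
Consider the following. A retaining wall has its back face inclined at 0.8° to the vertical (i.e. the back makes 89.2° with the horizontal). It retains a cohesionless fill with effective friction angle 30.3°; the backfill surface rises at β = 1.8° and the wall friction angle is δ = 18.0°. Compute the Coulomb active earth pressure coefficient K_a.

K_a = sin²(α+φ) / [sin²α · sin(α−δ) · (1 + √{sin(φ+δ)sin(φ−β) / (sin(α−δ)sin(α+β))})²].
With α = 89.2°, φ = 30.3°, δ = 18.0°, β = 1.8°: K_a = 0.3074.

0.307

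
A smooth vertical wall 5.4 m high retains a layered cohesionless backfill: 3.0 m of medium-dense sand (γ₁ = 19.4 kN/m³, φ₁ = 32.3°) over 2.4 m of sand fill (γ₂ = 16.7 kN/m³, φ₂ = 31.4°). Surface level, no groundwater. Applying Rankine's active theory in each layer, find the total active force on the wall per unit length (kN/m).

K_a1 = tan²(45°−32.3°/2) = 0.3035; K_a2 = tan²(45°−31.4°/2) = 0.3149.
Layer 1: σ at base = K_a1 γ₁ h₁ = 17.66 kPa; P₁ = ½×17.66×3.0 = 26.49.
Layer 2: σ_v at top = γ₁h₁ = 58.20; σ_h top = K_a2×58.20 = 18.33; σ_h base = K_a2×(58.20+16.7×2.4) = 30.95.
P₂ = ½(18.33+30.95)×2.4 = 59.13. Total P_a = 26.49+59.13 = 85.63 kN/m.

85.6 kN/m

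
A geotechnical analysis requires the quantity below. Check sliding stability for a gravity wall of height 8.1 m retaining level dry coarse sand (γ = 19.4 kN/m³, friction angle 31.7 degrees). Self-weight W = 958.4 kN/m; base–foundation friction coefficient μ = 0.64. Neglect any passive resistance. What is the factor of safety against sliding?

K_a = tan²(45° − 31.7°/2) = 0.3111.
P_a = ½K_aγH² = 0.5×0.3111×19.4×8.1² = 198.0 kN/m, acting at H/3 = 2.700 m above the base.
FS_sliding = μW / P_a = 0.64×958.4 / 198.0 = 3.098.

3.10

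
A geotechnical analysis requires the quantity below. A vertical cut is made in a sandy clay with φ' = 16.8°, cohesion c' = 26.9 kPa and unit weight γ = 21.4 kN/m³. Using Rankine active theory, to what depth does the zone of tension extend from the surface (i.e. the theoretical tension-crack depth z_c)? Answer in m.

3.39 m

K_a = tan²(45° − 16.8°/2) = 0.5516; √K_a = 0.7427.
The active pressure is zero where K_a γ z = 2c√K_a, so z_c = 2c/(γ√K_a) = 2×26.9/(21.4×0.7427) = 3.385 m.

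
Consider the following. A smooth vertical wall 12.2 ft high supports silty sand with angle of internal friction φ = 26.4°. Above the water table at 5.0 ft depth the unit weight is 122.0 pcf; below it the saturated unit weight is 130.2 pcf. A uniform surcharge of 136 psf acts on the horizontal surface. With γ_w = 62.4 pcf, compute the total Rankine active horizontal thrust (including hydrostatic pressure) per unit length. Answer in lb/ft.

K_a = tan²(45° − φ/2) = 0.3844.
γ' = 130.2 − 62.4 = 67.80 pcf. h₂ = H − d_w = 7.2 ft.
σ'_h: at surface K_a·q = 52.28; at WT K_a(q+γd_w) = 286.8; at base K_a(q+γd_w+γ'h₂) = 474.5 psf.
P₁ = ½(52.28+286.8)×5.0 = 847.7; P₂ = ½(286.8+474.5)×7.2 = 2740; P_w = ½γ_w h₂² = 1617.
Total = 847.7+2740+1617 = 5206 lb/ft.

5210 lb/ft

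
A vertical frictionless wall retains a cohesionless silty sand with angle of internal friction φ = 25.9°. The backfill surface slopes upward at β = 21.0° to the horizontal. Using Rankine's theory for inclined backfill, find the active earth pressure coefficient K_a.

K_a = cos β · (cos β − √(cos²β − cos²φ)) / (cos β + √(cos²β − cos²φ)).
cos β = 0.9336, cos φ = 0.8996, √(cos²β − cos²φ) = 0.2497.
K_a = 0.9336 × (0.9336 − 0.2497)/(0.9336 + 0.2497) = 0.5395.

0.540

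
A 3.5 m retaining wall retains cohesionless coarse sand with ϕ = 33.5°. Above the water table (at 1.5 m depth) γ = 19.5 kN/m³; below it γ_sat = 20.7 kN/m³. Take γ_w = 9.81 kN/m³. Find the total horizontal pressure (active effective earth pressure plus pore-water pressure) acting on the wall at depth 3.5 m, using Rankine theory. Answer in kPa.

34.4 kPa

K_a = (1 − sin φ)/(1 + sin φ) = 0.2887.
γ' = 20.7 − 9.81 = 10.89 kN/m³.
Effective vertical stress at 3.5 m: σ'_v = 19.5×1.5 + 10.89×2.00 = 51.03 kPa.
σ'_h = K_a σ'_v = 0.2887 × 51.03 = 14.73 kPa; u = γ_w × 2.00 = 19.62 kPa.
Total σ_h = 14.73 + 19.62 = 34.35 kPa.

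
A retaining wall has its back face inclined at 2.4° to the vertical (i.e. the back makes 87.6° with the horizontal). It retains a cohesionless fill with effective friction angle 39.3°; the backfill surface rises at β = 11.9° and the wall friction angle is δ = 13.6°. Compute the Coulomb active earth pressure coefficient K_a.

K_a = sin²(α+φ) / [sin²α · sin(α−δ) · (1 + √{sin(φ+δ)sin(φ−β) / (sin(α−δ)sin(α+β))})²].
With α = 87.6°, φ = 39.3°, δ = 13.6°, β = 11.9°: K_a = 0.2532.

0.253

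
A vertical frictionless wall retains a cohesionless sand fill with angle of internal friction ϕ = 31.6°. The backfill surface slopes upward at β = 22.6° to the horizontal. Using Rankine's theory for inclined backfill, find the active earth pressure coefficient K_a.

K_a = cos β · (cos β − √(cos²β − cos²φ)) / (cos β + √(cos²β − cos²φ)).
cos β = 0.9232, cos φ = 0.8517, √(cos²β − cos²φ) = 0.3562.
K_a = 0.9232 × (0.9232 − 0.3562)/(0.9232 + 0.3562) = 0.4091.

0.409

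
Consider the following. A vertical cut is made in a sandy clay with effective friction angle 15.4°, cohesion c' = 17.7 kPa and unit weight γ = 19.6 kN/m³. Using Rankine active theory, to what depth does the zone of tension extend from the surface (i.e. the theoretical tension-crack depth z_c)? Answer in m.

K_a = tan²(45° − 15.4°/2) = 0.5803; √K_a = 0.7618.
The active pressure is zero where K_a γ z = 2c√K_a, so z_c = 2c/(γ√K_a) = 2×17.7/(19.6×0.7618) = 2.371 m.

2.37 m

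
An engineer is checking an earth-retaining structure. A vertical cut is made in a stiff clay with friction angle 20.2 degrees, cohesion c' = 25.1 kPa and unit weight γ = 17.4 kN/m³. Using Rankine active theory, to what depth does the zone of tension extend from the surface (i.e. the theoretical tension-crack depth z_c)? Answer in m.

4.14 m

K_a = tan²(45° − 20.2°/2) = 0.4867; √K_a = 0.6976.
The active pressure is zero where K_a γ z = 2c√K_a, so z_c = 2c/(γ√K_a) = 2×25.1/(17.4×0.6976) = 4.136 m.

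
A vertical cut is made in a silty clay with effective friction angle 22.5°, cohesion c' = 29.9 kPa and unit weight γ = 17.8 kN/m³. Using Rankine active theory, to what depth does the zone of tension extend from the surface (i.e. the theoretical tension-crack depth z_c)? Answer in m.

K_a = tan²(45° − 22.5°/2) = 0.4465; √K_a = 0.6682.
The active pressure is zero where K_a γ z = 2c√K_a, so z_c = 2c/(γ√K_a) = 2×29.9/(17.8×0.6682) = 5.028 m.

5.03 m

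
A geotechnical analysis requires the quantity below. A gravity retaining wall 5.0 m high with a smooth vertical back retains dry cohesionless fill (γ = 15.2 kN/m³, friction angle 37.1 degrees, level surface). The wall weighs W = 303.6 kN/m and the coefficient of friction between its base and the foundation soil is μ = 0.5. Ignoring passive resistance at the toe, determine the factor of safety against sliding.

3.23

K_a = tan²(45° − 37.1°/2) = 0.2475.
P_a = ½K_aγH² = 0.5×0.2475×15.2×5.0² = 47.02 kN/m, acting at H/3 = 1.667 m above the base.
FS_sliding = μW / P_a = 0.5×303.6 / 47.02 = 3.228.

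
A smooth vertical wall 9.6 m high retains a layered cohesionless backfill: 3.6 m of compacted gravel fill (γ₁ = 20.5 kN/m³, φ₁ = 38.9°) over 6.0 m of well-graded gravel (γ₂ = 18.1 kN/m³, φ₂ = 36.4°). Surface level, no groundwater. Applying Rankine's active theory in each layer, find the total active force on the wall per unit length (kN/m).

226 kN/m

K_a1 = tan²(45°−38.9°/2) = 0.2285; K_a2 = tan²(45°−36.4°/2) = 0.2552.
Layer 1: σ at base = K_a1 γ₁ h₁ = 16.87 kPa; P₁ = ½×16.87×3.6 = 30.36.
Layer 2: σ_v at top = γ₁h₁ = 73.80; σ_h top = K_a2×73.80 = 18.83; σ_h base = K_a2×(73.80+18.1×6.0) = 46.54.
P₂ = ½(18.83+46.54)×6.0 = 196.1. Total P_a = 30.36+196.1 = 226.5 kN/m.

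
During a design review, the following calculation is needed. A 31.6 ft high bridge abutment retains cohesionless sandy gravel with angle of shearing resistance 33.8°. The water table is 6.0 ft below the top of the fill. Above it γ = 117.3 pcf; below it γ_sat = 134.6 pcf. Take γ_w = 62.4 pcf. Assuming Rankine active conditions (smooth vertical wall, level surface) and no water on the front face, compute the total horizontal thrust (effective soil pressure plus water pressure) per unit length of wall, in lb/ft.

K_a = tan²(45° − φ/2) = 0.2851.
γ' = 134.6 − 62.4 = 72.20 pcf. Depth below WT = 25.6 ft.
σ'_h at WT = K_a γ d_w = 200.7 psf; at base = 200.7 + K_a γ' × 25.6 = 727.6 psf.
P₁ (0–6.0 ft) = ½×200.7×6.0 = 602.0. P₂ (6.0–31.6 ft) = ½(200.7+727.6)×25.6 = 11880.
P_w = ½ γ_w h₂² = 0.5×62.4×25.6² = 20450. Total = 602.0+11880+20450 = 32930 lb/ft.

32900 lb/ft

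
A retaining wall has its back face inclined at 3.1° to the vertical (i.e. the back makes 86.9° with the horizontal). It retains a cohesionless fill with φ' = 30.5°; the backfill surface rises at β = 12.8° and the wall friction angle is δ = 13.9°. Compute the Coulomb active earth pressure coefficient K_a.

0.380

K_a = sin²(α+φ) / [sin²α · sin(α−δ) · (1 + √{sin(φ+δ)sin(φ−β) / (sin(α−δ)sin(α+β))})²].
With α = 86.9°, φ = 30.5°, δ = 13.9°, β = 12.8°: K_a = 0.3799.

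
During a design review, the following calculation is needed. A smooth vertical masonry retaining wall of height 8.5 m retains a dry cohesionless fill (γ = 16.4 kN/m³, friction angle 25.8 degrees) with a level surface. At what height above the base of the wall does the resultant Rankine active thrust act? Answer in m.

2.83 m

K_a = 0.3935.
The pressure distribution is triangular, so the resultant acts at H/3 above the base = 8.5/3 = 2.833 m.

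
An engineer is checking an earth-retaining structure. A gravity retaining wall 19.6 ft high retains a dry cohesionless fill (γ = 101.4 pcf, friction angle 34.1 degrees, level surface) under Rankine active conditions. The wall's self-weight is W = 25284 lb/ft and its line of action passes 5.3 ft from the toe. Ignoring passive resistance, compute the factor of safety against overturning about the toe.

3.74

K_a = tan²(45° − 34.1°/2) = 0.2815.
P_a = ½K_aγH² = 0.5×0.2815×101.4×19.6² = 5483 lb/ft, acting at H/3 = 6.533 ft above the base.
Overturning moment M_o = P_a × H/3 = 5483 × 6.533 = 35820.
Resisting moment M_r = W × 5.3 = 25284 × 5.3 = 134000.
FS_overturning = M_r/M_o = 134000/35820 = 3.741.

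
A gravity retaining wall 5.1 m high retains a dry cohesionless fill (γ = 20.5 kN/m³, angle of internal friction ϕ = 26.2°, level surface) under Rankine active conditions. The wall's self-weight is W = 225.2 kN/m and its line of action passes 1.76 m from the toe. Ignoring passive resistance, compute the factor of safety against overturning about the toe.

2.26

K_a = tan²(45° − 26.2°/2) = 0.3874.
P_a = ½K_aγH² = 0.5×0.3874×20.5×5.1² = 103.3 kN/m, acting at H/3 = 1.700 m above the base.
Overturning moment M_o = P_a × H/3 = 103.3 × 1.700 = 175.6.
Resisting moment M_r = W × 1.76 = 225.2 × 1.76 = 396.4.
FS_overturning = M_r/M_o = 396.4/175.6 = 2.257.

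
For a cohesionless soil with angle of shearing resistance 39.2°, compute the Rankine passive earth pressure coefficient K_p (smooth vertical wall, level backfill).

4.44

K_p = (1 + sin φ)/(1 − sin φ) = tan²(45° + 39.2°/2) = 4.435.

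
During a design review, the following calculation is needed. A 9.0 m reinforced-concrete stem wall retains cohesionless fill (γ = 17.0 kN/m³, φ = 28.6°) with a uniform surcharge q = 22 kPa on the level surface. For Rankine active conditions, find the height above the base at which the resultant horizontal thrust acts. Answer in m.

3.34 m

K_a = 0.3525.
Triangular part P₁ = ½K_aγH² = 242.7 at H/3 = 3.000 m; rectangular part P₂ = K_a q H = 69.80 at H/2 = 4.500 m.
ȳ = (P₁·3.000 + P₂·4.500)/(P₁+P₂) = 3.335 m.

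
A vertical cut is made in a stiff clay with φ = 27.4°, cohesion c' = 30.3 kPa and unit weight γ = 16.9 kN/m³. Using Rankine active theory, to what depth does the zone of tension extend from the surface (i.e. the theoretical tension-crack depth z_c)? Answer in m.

5.90 m

K_a = tan²(45° − 27.4°/2) = 0.3697; √K_a = 0.6080.
The active pressure is zero where K_a γ z = 2c√K_a, so z_c = 2c/(γ√K_a) = 2×30.3/(16.9×0.6080) = 5.898 m.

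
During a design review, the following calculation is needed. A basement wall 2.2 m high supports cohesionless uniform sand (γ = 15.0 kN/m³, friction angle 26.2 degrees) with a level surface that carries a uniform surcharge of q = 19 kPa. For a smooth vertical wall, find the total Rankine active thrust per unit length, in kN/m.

30.3 kN/m

K_a = tan²(45° − φ/2) = 0.3874.
Soil triangle: ½ K_a γ H² = 0.5×0.3874×15.0×2.2² = 14.06 kN/m.
Surcharge rectangle: K_a q H = 0.3874×19×2.2 = 16.19 kN/m.
Total = 14.06 + 16.19 = 30.26 kN/m.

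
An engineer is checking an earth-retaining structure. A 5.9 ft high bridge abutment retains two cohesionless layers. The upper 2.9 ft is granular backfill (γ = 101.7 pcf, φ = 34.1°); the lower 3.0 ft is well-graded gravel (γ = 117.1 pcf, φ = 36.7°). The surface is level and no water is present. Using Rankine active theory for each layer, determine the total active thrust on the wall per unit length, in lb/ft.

476 lb/ft

K_a1 = tan²(45°−34.1°/2) = 0.2815; K_a2 = tan²(45°−36.7°/2) = 0.2519.
Layer 1: σ at base = K_a1 γ₁ h₁ = 83.03 psf; P₁ = ½×83.03×2.9 = 120.4.
Layer 2: σ_v at top = γ₁h₁ = 294.9; σ_h top = K_a2×294.9 = 74.28; σ_h base = K_a2×(294.9+117.1×3.0) = 162.8.
P₂ = ½(74.28+162.8)×3.0 = 355.6. Total P_a = 120.4+355.6 = 476.0 lb/ft.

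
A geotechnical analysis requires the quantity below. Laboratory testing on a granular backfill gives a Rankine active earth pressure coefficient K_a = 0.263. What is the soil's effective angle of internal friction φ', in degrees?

35.7°

K_a = tan²(45° − φ/2) ⇒ 45° − φ/2 = arctan(√0.263) = 27.15°.
φ = 2(45° − 27.15°) = 35.70°.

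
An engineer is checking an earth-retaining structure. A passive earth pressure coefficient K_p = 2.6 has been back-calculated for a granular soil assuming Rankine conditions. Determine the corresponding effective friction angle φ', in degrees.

26.4°

K_p = (1+sin φ)/(1−sin φ) ⇒ sin φ = (K_p − 1)/(K_p + 1) = 0.4444.
φ = arcsin(0.4444) = 26.39°.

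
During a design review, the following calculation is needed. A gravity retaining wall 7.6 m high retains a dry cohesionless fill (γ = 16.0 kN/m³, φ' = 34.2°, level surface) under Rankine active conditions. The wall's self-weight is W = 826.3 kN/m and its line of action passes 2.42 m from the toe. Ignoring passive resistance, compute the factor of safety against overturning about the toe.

6.09

K_a = tan²(45° − 34.2°/2) = 0.2803.
P_a = ½K_aγH² = 0.5×0.2803×16.0×7.6² = 129.5 kN/m, acting at H/3 = 2.533 m above the base.
Overturning moment M_o = P_a × H/3 = 129.5 × 2.533 = 328.2.
Resisting moment M_r = W × 2.42 = 826.3 × 2.42 = 2000.
FS_overturning = M_r/M_o = 2000/328.2 = 6.093.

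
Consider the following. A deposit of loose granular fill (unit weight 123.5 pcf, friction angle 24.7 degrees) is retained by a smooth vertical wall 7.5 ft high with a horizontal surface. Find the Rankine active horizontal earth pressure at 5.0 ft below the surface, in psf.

254 psf

K_a = (1 − sin φ)/(1 + sin φ) = 0.4106.
σ_h = K_a γ z = 0.4106 × 123.5 × 5.0 = 253.5 psf.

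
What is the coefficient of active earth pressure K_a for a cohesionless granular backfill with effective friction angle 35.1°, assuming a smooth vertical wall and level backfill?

0.270

K_a = tan²(45° − φ/2) = tan²(27.45°) = 0.2698.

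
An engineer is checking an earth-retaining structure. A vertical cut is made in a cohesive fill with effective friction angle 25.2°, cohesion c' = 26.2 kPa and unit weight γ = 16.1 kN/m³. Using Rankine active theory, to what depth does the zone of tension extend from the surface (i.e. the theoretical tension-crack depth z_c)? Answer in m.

K_a = tan²(45° − 25.2°/2) = 0.4027; √K_a = 0.6346.
The active pressure is zero where K_a γ z = 2c√K_a, so z_c = 2c/(γ√K_a) = 2×26.2/(16.1×0.6346) = 5.129 m.

5.13 m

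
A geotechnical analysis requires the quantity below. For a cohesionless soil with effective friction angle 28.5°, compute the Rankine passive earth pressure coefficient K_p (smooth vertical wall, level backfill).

K_p = (1 + sin φ)/(1 − sin φ) = tan²(45° + 28.5°/2) = 2.825.

2.83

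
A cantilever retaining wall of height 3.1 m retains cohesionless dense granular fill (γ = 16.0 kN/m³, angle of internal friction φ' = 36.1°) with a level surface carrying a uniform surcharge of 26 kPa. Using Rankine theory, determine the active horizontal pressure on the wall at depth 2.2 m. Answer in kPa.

K_a = (1 − sin φ)/(1 + sin φ) = 0.2585.
σ_v = γz + q = 16.0 × 2.2 + 26 = 61.20 kPa.
σ_h = K_a σ_v = 0.2585 × 61.20 = 15.82 kPa.

15.8 kPa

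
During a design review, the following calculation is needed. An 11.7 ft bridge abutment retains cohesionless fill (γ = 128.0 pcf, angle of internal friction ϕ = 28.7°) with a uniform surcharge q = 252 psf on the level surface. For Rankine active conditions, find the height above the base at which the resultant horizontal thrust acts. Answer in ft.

4.39 ft

K_a = 0.3511.
Triangular part P₁ = ½K_aγH² = 3076 at H/3 = 3.900 ft; rectangular part P₂ = K_a q H = 1035 at H/2 = 5.850 ft.
ȳ = (P₁·3.900 + P₂·5.850)/(P₁+P₂) = 4.391 ft.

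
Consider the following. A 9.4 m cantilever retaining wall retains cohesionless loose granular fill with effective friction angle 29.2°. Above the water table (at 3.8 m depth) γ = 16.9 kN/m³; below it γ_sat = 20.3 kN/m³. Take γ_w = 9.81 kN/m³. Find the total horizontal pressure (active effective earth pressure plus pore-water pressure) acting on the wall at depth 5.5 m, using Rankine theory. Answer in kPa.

K_a = (1 − sin φ)/(1 + sin φ) = 0.3442.
γ' = 20.3 − 9.81 = 10.49 kN/m³.
Effective vertical stress at 5.5 m: σ'_v = 16.9×3.8 + 10.49×1.70 = 82.05 kPa.
σ'_h = K_a σ'_v = 0.3442 × 82.05 = 28.24 kPa; u = γ_w × 1.70 = 16.68 kPa.
Total σ_h = 28.24 + 16.68 = 44.92 kPa.

44.9 kPa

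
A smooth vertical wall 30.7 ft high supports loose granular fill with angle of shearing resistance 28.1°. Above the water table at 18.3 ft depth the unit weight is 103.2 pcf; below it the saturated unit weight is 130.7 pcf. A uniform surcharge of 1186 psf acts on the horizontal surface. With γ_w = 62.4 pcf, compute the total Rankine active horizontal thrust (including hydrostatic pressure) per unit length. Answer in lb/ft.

K_a = tan²(45° − φ/2) = 0.3596.
γ' = 130.7 − 62.4 = 68.30 pcf. h₂ = H − d_w = 12.4 ft.
σ'_h: at surface K_a·q = 426.5; at WT K_a(q+γd_w) = 1106; at base K_a(q+γd_w+γ'h₂) = 1410 psf.
P₁ = ½(426.5+1106)×18.3 = 14020; P₂ = ½(1106+1410)×12.4 = 15600; P_w = ½γ_w h₂² = 4797.
Total = 14020+15600+4797 = 34410 lb/ft.

34400 lb/ft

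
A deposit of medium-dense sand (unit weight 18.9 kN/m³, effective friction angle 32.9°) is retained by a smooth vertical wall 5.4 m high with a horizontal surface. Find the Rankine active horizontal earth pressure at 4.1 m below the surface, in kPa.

22.9 kPa

K_a = (1 − sin φ)/(1 + sin φ) = 0.2960.
σ_h = K_a γ z = 0.2960 × 18.9 × 4.1 = 22.94 kPa.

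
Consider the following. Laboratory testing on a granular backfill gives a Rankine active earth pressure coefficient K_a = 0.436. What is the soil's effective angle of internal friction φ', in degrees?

23.1°

K_a = tan²(45° − φ/2) ⇒ 45° − φ/2 = arctan(√0.436) = 33.44°.
φ = 2(45° − 33.44°) = 23.13°.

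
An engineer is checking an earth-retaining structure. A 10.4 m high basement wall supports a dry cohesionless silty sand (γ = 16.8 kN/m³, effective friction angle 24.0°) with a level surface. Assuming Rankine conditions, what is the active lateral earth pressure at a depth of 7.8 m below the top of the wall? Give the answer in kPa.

55.3 kPa

K_a = (1 − sin φ)/(1 + sin φ) = 0.4217.
σ_h = K_a γ z = 0.4217 × 16.8 × 7.8 = 55.26 kPa.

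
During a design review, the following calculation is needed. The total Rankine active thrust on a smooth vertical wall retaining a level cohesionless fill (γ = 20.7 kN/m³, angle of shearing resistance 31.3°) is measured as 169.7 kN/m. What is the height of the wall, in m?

K_a = 0.3162. P_a = ½ K_a γ H² ⇒ H = √(2P_a/(K_a γ)).
H = √(2×169.7/(0.3162×20.7)) = 7.201 m.

7.20 m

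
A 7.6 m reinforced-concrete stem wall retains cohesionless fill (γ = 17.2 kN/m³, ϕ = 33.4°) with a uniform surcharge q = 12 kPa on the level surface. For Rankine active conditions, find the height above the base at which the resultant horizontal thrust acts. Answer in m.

2.73 m

K_a = 0.2899.
Triangular part P₁ = ½K_aγH² = 144.0 at H/3 = 2.533 m; rectangular part P₂ = K_a q H = 26.44 at H/2 = 3.800 m.
ȳ = (P₁·2.533 + P₂·3.800)/(P₁+P₂) = 2.730 m.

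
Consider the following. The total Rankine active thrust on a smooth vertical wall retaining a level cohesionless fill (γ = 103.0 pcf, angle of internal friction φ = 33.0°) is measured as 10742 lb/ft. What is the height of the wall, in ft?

26.6 ft

K_a = 0.2948. P_a = ½ K_a γ H² ⇒ H = √(2P_a/(K_a γ)).
H = √(2×10742/(0.2948×103.0)) = 26.60 ft.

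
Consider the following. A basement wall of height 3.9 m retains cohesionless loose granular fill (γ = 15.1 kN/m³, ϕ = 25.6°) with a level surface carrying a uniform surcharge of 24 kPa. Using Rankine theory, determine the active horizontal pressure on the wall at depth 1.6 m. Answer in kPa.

K_a = (1 − sin φ)/(1 + sin φ) = 0.3966.
σ_v = γz + q = 15.1 × 1.6 + 24 = 48.16 kPa.
σ_h = K_a σ_v = 0.3966 × 48.16 = 19.10 kPa.

19.1 kPa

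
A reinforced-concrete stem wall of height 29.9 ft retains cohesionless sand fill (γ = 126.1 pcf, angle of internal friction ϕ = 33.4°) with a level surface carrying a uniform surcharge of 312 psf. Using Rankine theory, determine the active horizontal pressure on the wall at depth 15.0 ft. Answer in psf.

K_a = (1 − sin φ)/(1 + sin φ) = 0.2899.
σ_v = γz + q = 126.1 × 15.0 + 312 = 2204 psf.
σ_h = K_a σ_v = 0.2899 × 2204 = 638.8 psf.

639 psf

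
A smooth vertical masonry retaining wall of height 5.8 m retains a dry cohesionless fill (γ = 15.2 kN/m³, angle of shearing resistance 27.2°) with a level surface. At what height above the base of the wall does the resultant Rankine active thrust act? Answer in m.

1.93 m

K_a = 0.3726.
The pressure distribution is triangular, so the resultant acts at H/3 above the base = 5.8/3 = 1.933 m.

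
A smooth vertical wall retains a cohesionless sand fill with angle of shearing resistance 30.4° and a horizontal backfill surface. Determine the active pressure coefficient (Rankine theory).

K_a = (1 − sin φ)/(1 + sin φ) = (1 − sin 30.4°)/(1 + sin 30.4°) = 0.3280.

0.328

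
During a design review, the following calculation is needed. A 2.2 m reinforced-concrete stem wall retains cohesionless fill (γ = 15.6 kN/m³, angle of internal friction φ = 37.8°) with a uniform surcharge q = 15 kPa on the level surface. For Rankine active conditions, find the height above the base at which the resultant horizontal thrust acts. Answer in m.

0.904 m

K_a = 0.2400.
Triangular part P₁ = ½K_aγH² = 9.060 at H/3 = 0.7333 m; rectangular part P₂ = K_a q H = 7.920 at H/2 = 1.100 m.
ȳ = (P₁·0.7333 + P₂·1.100)/(P₁+P₂) = 0.9044 m.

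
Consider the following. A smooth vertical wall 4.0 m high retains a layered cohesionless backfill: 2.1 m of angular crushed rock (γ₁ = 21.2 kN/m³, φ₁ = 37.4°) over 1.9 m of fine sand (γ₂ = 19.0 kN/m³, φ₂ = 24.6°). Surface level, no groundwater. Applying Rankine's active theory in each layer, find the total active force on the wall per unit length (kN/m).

60.4 kN/m

K_a1 = tan²(45°−37.4°/2) = 0.2443; K_a2 = tan²(45°−24.6°/2) = 0.4121.
Layer 1: σ at base = K_a1 γ₁ h₁ = 10.87 kPa; P₁ = ½×10.87×2.1 = 11.42.
Layer 2: σ_v at top = γ₁h₁ = 44.52; σ_h top = K_a2×44.52 = 18.35; σ_h base = K_a2×(44.52+19.0×1.9) = 33.23.
P₂ = ½(18.35+33.23)×1.9 = 49.00. Total P_a = 11.42+49.00 = 60.42 kN/m.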